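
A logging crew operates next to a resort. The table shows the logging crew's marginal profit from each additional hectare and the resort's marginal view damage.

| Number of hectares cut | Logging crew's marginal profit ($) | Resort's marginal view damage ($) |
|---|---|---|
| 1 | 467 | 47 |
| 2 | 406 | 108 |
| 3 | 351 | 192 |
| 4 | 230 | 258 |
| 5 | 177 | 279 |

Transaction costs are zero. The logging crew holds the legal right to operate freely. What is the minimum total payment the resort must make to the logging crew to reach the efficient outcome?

Left alone the logging crew would choose level 5 (marginal profit stays positive).
Efficient level: k* = 3 (marginal profit ≥ marginal view damage through 3).
The resort must at least cover the logging crew's forgone profit from cutting 5→3: 230 + 177 = 407.

$407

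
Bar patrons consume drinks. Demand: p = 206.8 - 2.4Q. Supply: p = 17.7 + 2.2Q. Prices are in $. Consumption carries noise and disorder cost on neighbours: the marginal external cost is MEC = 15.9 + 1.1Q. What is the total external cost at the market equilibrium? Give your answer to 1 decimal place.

Market equilibrium (private): 17.7 + 2.2Q = 206.8 - 2.4Q → Q_m = 41.1087.
Total external cost = ∫₀^{Q_m} (15.9 + 1.1Q) dQ = 15.9×41.1087 + ½×1.1×41.1087² = 1583.0872.

$1583.1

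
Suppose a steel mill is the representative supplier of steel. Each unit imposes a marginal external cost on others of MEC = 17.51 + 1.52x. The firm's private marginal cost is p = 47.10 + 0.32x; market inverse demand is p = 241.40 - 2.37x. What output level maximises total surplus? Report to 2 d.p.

Social marginal cost = private MC + MEC = 64.61 + 1.84x.
Set SMC = demand: 64.61 + 1.84x = 241.40 - 2.37x → x* = 41.9929.

x* = 41.99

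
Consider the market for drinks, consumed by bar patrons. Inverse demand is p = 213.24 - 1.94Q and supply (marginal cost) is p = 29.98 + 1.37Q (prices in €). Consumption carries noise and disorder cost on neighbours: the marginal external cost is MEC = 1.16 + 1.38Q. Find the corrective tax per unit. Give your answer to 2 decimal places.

Social marginal benefit = demand − MEC = 212.08 - 3.32Q.
Set SMB = MC: 212.08 - 3.32Q = 29.98 + 1.37Q → Q* = 38.8273.
The Pigouvian tax equals MEC at Q*: 1.16 + 1.38×38.8273 = 54.7417.

tax = €54.74 per unit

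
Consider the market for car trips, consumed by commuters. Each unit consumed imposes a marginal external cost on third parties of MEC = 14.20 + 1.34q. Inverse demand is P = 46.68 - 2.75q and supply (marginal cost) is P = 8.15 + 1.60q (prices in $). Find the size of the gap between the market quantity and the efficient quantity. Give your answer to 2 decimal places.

Market equilibrium (private): 8.15 + 1.60q = 46.68 - 2.75q → q_m = 8.8575.
Social marginal benefit = demand − MEC = 32.48 - 4.09q.
Set SMB = MC: 32.48 - 4.09q = 8.15 + 1.60q → q* = 4.2759.
Gap = |8.8575 − 4.2759| = 4.5816.

4.58 units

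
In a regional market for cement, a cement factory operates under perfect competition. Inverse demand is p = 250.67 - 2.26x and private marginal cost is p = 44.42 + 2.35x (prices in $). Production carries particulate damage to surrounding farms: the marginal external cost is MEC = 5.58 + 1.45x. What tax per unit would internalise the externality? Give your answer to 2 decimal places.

tax = $53.60 per unit

Social marginal cost = private MC + MEC = 50.00 + 3.80x.
Set SMC = demand: 50.00 + 3.80x = 250.67 - 2.26x → x* = 33.1139.
The Pigouvian tax equals MEC at x*: 5.58 + 1.45×33.1139 = 53.5952.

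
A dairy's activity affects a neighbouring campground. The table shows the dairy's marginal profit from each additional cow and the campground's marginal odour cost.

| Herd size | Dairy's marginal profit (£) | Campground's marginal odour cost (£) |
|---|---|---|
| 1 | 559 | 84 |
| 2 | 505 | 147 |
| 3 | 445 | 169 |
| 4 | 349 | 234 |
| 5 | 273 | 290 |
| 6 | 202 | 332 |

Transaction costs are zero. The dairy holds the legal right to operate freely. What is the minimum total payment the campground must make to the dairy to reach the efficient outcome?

Left alone the dairy would choose level 6 (marginal profit stays positive).
Efficient level: k* = 4 (marginal profit ≥ marginal odour cost through 4).
The campground must at least cover the dairy's forgone profit from cutting 6→4: 273 + 202 = 475.

£475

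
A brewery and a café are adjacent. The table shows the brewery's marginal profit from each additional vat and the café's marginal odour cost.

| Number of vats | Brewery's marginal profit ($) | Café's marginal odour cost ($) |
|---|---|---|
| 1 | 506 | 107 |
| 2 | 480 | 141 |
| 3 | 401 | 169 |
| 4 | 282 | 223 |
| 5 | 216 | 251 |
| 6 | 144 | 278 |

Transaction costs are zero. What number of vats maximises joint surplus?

4

Bargaining reaches the level where marginal profit last exceeds marginal odour cost.
That holds through level 4 (282 ≥ 223) but not at 5 (216 < 251).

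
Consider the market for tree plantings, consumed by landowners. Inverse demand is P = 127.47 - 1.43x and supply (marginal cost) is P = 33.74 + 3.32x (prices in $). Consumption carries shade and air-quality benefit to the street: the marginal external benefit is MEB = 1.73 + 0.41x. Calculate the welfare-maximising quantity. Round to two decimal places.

Social marginal benefit = demand + MEB = 129.20 - 1.02x.
Set SMB = MC: 129.20 - 1.02x = 33.74 + 3.32x → x* = 21.9954.

x* = 22.00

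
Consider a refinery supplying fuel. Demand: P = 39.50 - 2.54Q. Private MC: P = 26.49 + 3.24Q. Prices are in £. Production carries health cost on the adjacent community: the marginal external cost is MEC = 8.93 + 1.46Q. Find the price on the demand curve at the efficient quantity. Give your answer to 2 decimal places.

P = £38.07

Social marginal cost = private MC + MEC = 35.42 + 4.70Q.
Set SMC = demand: 35.42 + 4.70Q = 39.50 - 2.54Q → Q* = 0.5635.
Consumer price on the demand curve at Q*: 39.50 − 2.54×0.5635 = 38.0687.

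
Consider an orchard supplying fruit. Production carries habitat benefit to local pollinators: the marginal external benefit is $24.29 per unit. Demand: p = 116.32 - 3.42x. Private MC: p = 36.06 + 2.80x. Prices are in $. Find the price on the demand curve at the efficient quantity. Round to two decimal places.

Social marginal cost = private MC − MEB = 11.77 + 2.80x.
Set SMC = demand: 11.77 + 2.80x = 116.32 - 3.42x → x* = 16.8087.
Consumer price on the demand curve at x*: 116.32 − 3.42×16.8087 = 58.8342.

P = $58.83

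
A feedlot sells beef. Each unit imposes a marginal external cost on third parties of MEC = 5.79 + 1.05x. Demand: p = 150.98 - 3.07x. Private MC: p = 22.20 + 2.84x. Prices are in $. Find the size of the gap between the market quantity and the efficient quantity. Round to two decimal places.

4.12 units

Market equilibrium (private): 22.20 + 2.84x = 150.98 - 3.07x → x_m = 21.7902.
Social marginal cost = private MC + MEC = 27.99 + 3.89x.
Set SMC = demand: 27.99 + 3.89x = 150.98 - 3.07x → x* = 17.6710.
Gap = |21.7902 − 17.6710| = 4.1192.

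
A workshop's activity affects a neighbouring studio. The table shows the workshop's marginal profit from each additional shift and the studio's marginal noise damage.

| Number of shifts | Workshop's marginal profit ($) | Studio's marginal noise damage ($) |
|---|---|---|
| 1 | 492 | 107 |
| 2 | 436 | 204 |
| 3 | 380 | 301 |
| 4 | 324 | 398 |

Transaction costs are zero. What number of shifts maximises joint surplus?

3

Bargaining reaches the level where marginal profit last exceeds marginal noise damage.
That holds through level 3 (380 ≥ 301) but not at 4 (324 < 398).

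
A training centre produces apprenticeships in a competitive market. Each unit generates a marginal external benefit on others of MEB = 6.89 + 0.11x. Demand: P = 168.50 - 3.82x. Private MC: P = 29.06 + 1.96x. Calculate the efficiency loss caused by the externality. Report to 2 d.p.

DWL = 8.03

Market equilibrium (private): 29.06 + 1.96x = 168.50 - 3.82x → x_m = 24.1246.
Social marginal cost = private MC − MEB = 22.17 + 1.85x.
Set SMC = demand: 22.17 + 1.85x = 168.50 - 3.82x → x* = 25.8078.
Height of the DWL triangle at x_m is demand(x_m) − SMC(x_m) = MEB(x_m) = 9.5437.
DWL = ½ × 1.6832 × 9.5437 = 8.0320.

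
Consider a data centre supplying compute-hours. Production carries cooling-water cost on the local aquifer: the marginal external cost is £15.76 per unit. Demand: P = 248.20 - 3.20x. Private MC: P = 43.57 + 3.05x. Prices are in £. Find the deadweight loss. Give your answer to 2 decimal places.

DWL = £19.87

Market equilibrium (private): 43.57 + 3.05x = 248.20 - 3.20x → x_m = 32.7408.
Social marginal cost = private MC + MEC = 59.33 + 3.05x.
Set SMC = demand: 59.33 + 3.05x = 248.20 - 3.20x → x* = 30.2192.
The welfare-loss triangle has base |x_m − x*| and height MEC(x_m) (the vertical gap between SMC and demand is zero at x* and MEC at x_m).
DWL = ½ × 2.5216 × 15.7600 = 19.8702.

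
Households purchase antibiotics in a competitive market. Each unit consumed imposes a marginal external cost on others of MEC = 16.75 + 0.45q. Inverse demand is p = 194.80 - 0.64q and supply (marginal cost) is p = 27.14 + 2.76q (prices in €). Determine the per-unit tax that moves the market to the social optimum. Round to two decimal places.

tax = €34.39 per unit

Social marginal benefit = demand − MEC = 178.05 - 1.09q.
Set SMB = MC: 178.05 - 1.09q = 27.14 + 2.76q → q* = 39.1974.
The Pigouvian tax equals MEC at q*: 16.75 + 0.45×39.1974 = 34.3888.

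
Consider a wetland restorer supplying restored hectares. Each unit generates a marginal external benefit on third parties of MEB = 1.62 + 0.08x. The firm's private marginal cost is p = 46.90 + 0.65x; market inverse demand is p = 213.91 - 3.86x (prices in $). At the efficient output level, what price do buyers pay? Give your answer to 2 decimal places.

Social marginal cost = private MC − MEB = 45.28 + 0.57x.
Set SMC = demand: 45.28 + 0.57x = 213.91 - 3.86x → x* = 38.0655.
Consumer price on the demand curve at x*: 213.91 − 3.86×38.0655 = 66.9772.

P = $66.98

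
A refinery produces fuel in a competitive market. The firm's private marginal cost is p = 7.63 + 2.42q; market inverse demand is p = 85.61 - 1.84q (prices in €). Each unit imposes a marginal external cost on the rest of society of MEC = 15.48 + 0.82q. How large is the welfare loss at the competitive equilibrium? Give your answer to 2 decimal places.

Market equilibrium (private): 7.63 + 2.42q = 85.61 - 1.84q → q_m = 18.3052.
Social marginal cost = private MC + MEC = 23.11 + 3.24q.
Set SMC = demand: 23.11 + 3.24q = 85.61 - 1.84q → q* = 12.3031.
Height of the DWL triangle at q_m is SMC(q_m) − demand(q_m) = MEC(q_m) = 30.4902.
DWL = ½ × 6.0021 × 30.4902 = 91.5026.

DWL = €91.50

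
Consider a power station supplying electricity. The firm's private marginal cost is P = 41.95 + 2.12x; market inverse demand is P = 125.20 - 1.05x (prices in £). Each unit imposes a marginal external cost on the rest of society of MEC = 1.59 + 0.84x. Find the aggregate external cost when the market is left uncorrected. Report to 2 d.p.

£331.42

Market equilibrium (private): 41.95 + 2.12x = 125.20 - 1.05x → x_m = 26.2618.
Total external cost = ∫₀^{x_m} (1.59 + 0.84x) dx = 1.59×26.2618 + ½×0.84×26.2618² = 331.4228.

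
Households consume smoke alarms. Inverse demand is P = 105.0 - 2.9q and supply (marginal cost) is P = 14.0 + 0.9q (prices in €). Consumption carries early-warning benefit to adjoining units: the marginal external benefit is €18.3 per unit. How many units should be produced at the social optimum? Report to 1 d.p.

q* = 28.8

Social marginal benefit = demand + MEB = 123.3 - 2.9q.
Set SMB = MC: 123.3 - 2.9q = 14.0 + 0.9q → q* = 28.7632.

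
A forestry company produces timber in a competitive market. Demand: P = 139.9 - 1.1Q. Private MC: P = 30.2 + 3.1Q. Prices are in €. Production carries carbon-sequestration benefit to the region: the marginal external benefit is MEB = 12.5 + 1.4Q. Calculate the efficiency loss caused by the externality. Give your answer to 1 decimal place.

DWL = €429.9

Market equilibrium (private): 30.2 + 3.1Q = 139.9 - 1.1Q → Q_m = 26.1190.
Social marginal cost = private MC − MEB = 17.7 + 1.7Q.
Set SMC = demand: 17.7 + 1.7Q = 139.9 - 1.1Q → Q* = 43.6429.
Height of the DWL triangle at Q_m is demand(Q_m) − SMC(Q_m) = MEB(Q_m) = 49.0667.
DWL = ½ × 17.5239 × 49.0667 = 429.9200.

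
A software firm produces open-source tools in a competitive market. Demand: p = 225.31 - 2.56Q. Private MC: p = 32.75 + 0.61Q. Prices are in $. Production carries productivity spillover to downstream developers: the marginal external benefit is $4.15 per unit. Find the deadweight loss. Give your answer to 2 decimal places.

DWL = $2.72

Market equilibrium (private): 32.75 + 0.61Q = 225.31 - 2.56Q → Q_m = 60.7445.
Social marginal cost = private MC − MEB = 28.60 + 0.61Q.
Set SMC = demand: 28.60 + 0.61Q = 225.31 - 2.56Q → Q* = 62.0536.
The welfare-loss triangle has base |Q_m − Q*| and height MEB(Q_m) (the vertical gap between SMC and demand is zero at Q* and MEB at Q_m).
DWL = ½ × 1.3091 × 4.1500 = 2.7164.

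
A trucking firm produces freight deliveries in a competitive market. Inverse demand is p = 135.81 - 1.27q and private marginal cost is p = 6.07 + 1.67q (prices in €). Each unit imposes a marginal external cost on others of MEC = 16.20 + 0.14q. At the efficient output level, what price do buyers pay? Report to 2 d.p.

Social marginal cost = private MC + MEC = 22.27 + 1.81q.
Set SMC = demand: 22.27 + 1.81q = 135.81 - 1.27q → q* = 36.8636.
Consumer price on the demand curve at q*: 135.81 − 1.27×36.8636 = 88.9932.

P = €88.99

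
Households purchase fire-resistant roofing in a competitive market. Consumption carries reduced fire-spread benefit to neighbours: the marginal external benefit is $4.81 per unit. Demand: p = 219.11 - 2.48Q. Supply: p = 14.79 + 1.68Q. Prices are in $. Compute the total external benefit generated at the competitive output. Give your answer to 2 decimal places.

$236.25

Market equilibrium (private): 14.79 + 1.68Q = 219.11 - 2.48Q → Q_m = 49.1154.
Total external benefit = MEB × Q_m = 4.81 × 49.1154 = 236.2451.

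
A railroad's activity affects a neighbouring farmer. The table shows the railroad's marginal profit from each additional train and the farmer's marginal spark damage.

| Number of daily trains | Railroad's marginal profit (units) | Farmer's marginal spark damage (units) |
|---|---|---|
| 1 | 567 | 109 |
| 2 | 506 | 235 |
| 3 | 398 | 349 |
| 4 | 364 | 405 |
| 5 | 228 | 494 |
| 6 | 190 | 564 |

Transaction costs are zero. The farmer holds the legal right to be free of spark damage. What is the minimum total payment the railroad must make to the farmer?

693

Efficient level: marginal profit ≥ marginal spark damage through level 3, so k* = 3.
With the farmer holding the right, the railroad must at least compensate total damage at k*: 109 + 235 + 349 = 693.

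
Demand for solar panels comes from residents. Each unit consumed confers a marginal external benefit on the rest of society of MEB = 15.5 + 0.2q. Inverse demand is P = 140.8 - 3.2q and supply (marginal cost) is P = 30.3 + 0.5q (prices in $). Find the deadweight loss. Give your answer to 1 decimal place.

Market equilibrium (private): 30.3 + 0.5q = 140.8 - 3.2q → q_m = 29.8649.
Social marginal benefit = demand + MEB = 156.3 - 3.0q.
Set SMB = MC: 156.3 - 3.0q = 30.3 + 0.5q → q* = 36.0000.
Height of the DWL triangle at q_m is SMB(q_m) − MC(q_m) = MEB(q_m) = 21.4730.
DWL = ½ × 6.1351 × 21.4730 = 65.8695.

DWL = $65.9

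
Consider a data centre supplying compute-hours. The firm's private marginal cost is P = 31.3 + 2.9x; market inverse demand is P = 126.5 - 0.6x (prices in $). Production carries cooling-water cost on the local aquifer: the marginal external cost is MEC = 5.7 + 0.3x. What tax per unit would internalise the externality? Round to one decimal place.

tax = $12.8 per unit

Social marginal cost = private MC + MEC = 37.0 + 3.2x.
Set SMC = demand: 37.0 + 3.2x = 126.5 - 0.6x → x* = 23.5526.
The Pigouvian tax equals MEC at x*: 5.7 + 0.3×23.5526 = 12.7658.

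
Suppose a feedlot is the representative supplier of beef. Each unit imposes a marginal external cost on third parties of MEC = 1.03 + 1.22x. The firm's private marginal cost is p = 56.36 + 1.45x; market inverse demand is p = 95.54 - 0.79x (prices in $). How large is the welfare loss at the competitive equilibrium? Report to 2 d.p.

DWL = $72.31

Market equilibrium (private): 56.36 + 1.45x = 95.54 - 0.79x → x_m = 17.4911.
Social marginal cost = private MC + MEC = 57.39 + 2.67x.
Set SMC = demand: 57.39 + 2.67x = 95.54 - 0.79x → x* = 11.0260.
The welfare-loss triangle has base |x_m − x*| and height MEC(x_m) (the vertical gap between SMC and demand is zero at x* and MEC at x_m).
DWL = ½ × 6.4651 × 22.3691 = 72.3092.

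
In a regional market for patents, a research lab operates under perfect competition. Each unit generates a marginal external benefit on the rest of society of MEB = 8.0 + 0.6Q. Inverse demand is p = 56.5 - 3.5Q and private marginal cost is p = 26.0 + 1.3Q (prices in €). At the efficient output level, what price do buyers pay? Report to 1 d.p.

P = €24.4

Social marginal cost = private MC − MEB = 18.0 + 0.7Q.
Set SMC = demand: 18.0 + 0.7Q = 56.5 - 3.5Q → Q* = 9.1667.
Consumer price on the demand curve at Q*: 56.5 − 3.5×9.1667 = 24.4166.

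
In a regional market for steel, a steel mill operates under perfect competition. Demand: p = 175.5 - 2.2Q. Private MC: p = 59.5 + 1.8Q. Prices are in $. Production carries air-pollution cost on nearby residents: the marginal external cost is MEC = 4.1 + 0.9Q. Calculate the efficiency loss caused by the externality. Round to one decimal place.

Market equilibrium (private): 59.5 + 1.8Q = 175.5 - 2.2Q → Q_m = 29.0000.
Social marginal cost = private MC + MEC = 63.6 + 2.7Q.
Set SMC = demand: 63.6 + 2.7Q = 175.5 - 2.2Q → Q* = 22.8367.
The loss is the area between SMC and demand from Q* to Q_m; with linear curves that's a triangle of height MEC(Q_m).
DWL = ½ × 6.1633 × 30.2000 = 93.0658.

DWL = $93.1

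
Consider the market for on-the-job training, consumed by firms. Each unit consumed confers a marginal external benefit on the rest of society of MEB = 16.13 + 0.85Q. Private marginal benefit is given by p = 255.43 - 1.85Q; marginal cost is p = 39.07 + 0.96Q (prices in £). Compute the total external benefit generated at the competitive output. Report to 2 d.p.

Market equilibrium (private): 39.07 + 0.96Q = 255.43 - 1.85Q → Q_m = 76.9964.
Total external benefit = ∫₀^{Q_m} (16.13 + 0.85Q) dQ = 16.13×76.9964 + ½×0.85×76.9964² = 3761.5413.

£3761.54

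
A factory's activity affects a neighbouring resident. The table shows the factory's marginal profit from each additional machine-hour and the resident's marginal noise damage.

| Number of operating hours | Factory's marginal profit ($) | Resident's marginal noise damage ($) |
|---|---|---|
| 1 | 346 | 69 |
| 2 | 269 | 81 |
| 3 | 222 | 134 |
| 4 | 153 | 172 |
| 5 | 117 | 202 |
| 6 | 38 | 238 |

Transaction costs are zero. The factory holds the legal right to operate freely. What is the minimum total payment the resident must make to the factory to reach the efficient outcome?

$308

Left alone the factory would choose level 6 (marginal profit stays positive).
Efficient level: k* = 3 (marginal profit ≥ marginal noise damage through 3).
The resident must at least cover the factory's forgone profit from cutting 6→3: 153 + 117 + 38 = 308.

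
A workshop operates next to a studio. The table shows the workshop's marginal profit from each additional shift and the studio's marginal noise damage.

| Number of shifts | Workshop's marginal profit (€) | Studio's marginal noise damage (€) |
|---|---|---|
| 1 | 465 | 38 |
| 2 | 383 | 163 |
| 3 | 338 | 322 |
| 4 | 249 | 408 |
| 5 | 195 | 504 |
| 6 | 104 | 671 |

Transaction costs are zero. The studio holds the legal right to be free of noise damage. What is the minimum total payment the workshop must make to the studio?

Efficient level: marginal profit ≥ marginal noise damage through level 3, so k* = 3.
With the studio holding the right, the workshop must at least compensate total damage at k*: 38 + 163 + 322 = 523.

€523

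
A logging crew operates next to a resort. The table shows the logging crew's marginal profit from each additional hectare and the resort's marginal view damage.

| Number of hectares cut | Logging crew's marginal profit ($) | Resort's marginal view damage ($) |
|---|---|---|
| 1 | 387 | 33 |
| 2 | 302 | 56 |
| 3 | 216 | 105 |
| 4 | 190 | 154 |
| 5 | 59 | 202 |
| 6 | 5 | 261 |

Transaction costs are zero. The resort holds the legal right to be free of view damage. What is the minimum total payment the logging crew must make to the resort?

Efficient level: marginal profit ≥ marginal view damage through level 4, so k* = 4.
With the resort holding the right, the logging crew must at least compensate total damage at k*: 33 + 56 + 105 + 154 = 348.

$348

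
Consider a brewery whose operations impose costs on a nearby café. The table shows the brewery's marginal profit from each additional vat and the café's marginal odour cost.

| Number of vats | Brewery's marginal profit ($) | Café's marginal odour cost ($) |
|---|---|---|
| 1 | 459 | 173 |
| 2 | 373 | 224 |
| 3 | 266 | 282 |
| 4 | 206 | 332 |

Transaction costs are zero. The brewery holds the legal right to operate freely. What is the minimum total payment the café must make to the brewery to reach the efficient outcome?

$472

Left alone the brewery would choose level 4 (marginal profit stays positive).
Efficient level: k* = 2 (marginal profit ≥ marginal odour cost through 2).
The café must at least cover the brewery's forgone profit from cutting 4→2: 266 + 206 = 472.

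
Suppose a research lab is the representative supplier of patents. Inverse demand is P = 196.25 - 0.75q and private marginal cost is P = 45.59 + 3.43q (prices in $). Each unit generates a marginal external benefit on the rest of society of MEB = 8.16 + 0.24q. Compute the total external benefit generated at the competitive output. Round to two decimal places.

$450.00

Market equilibrium (private): 45.59 + 3.43q = 196.25 - 0.75q → q_m = 36.0431.
Total external benefit = ∫₀^{q_m} (8.16 + 0.24q) dq = 8.16×36.0431 + ½×0.24×36.0431² = 450.0043.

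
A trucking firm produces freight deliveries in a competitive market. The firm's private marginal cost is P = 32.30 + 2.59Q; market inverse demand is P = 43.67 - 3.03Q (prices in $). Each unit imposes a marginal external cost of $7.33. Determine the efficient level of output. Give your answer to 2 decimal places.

Q* = 0.72

Social marginal cost = private MC + MEC = 39.63 + 2.59Q.
Set SMC = demand: 39.63 + 2.59Q = 43.67 - 3.03Q → Q* = 0.7189.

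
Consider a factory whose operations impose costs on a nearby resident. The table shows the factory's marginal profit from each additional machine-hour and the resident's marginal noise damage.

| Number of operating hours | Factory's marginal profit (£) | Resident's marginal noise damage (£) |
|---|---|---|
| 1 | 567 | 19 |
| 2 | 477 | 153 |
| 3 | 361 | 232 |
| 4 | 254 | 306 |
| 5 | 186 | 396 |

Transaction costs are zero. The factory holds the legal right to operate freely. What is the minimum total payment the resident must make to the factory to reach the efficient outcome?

£440

Left alone the factory would choose level 5 (marginal profit stays positive).
Efficient level: k* = 3 (marginal profit ≥ marginal noise damage through 3).
The resident must at least cover the factory's forgone profit from cutting 5→3: 254 + 186 = 440.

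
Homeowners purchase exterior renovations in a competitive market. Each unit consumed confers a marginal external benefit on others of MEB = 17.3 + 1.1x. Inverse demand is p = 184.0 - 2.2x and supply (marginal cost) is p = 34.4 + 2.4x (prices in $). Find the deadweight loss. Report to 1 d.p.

Market equilibrium (private): 34.4 + 2.4x = 184.0 - 2.2x → x_m = 32.5217.
Social marginal benefit = demand + MEB = 201.3 - 1.1x.
Set SMB = MC: 201.3 - 1.1x = 34.4 + 2.4x → x* = 47.6857.
The loss is the area between SMB and MC from x* to x_m; with linear curves that's a triangle of height MEB(x_m).
DWL = ½ × 15.1640 × 53.0739 = 402.4063.

DWL = $402.4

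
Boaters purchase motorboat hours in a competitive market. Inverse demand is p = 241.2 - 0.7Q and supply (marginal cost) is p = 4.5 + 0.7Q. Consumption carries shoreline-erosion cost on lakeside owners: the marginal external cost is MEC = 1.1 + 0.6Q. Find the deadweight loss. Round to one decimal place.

DWL = 2628.8

Market equilibrium (private): 4.5 + 0.7Q = 241.2 - 0.7Q → Q_m = 169.0714.
Social marginal benefit = demand − MEC = 240.1 - 1.3Q.
Set SMB = MC: 240.1 - 1.3Q = 4.5 + 0.7Q → Q* = 117.8000.
The welfare-loss triangle has base |Q_m − Q*| and height MEC(Q_m) (the vertical gap between SMB and MC is zero at Q* and MEC at Q_m).
DWL = ½ × 51.2714 × 102.5429 = 2628.7590.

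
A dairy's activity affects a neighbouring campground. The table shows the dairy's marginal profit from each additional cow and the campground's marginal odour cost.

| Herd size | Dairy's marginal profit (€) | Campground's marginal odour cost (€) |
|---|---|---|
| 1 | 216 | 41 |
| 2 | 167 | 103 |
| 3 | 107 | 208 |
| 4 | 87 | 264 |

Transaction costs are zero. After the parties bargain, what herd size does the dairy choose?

2

Bargaining reaches the level where marginal profit last exceeds marginal odour cost.
That holds through level 2 (167 ≥ 103) but not at 3 (107 < 208).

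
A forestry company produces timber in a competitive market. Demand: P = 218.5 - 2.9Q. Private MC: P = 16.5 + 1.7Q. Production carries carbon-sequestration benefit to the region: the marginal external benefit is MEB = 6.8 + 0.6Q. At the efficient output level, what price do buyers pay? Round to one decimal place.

P = 67.1

Social marginal cost = private MC − MEB = 9.7 + 1.1Q.
Set SMC = demand: 9.7 + 1.1Q = 218.5 - 2.9Q → Q* = 52.2000.
Consumer price on the demand curve at Q*: 218.5 − 2.9×52.2000 = 67.1200.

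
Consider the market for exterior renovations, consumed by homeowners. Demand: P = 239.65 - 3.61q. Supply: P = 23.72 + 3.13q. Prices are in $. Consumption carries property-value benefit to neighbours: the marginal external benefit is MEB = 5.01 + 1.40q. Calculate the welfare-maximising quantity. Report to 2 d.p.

Social marginal benefit = demand + MEB = 244.66 - 2.21q.
Set SMB = MC: 244.66 - 2.21q = 23.72 + 3.13q → q* = 41.3745.

q* = 41.37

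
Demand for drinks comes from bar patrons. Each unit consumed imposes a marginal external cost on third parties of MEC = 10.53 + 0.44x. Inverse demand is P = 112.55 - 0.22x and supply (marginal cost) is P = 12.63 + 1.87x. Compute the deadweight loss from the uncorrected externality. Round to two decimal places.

DWL = 196.92

Market equilibrium (private): 12.63 + 1.87x = 112.55 - 0.22x → x_m = 47.8086.
Social marginal benefit = demand − MEC = 102.02 - 0.66x.
Set SMB = MC: 102.02 - 0.66x = 12.63 + 1.87x → x* = 35.3320.
Between x* and x_m the wedge MC − SMB runs linearly from 0 to MEC(x_m), so the loss is a triangle.
DWL = ½ × 12.4766 × 31.5658 = 196.9169.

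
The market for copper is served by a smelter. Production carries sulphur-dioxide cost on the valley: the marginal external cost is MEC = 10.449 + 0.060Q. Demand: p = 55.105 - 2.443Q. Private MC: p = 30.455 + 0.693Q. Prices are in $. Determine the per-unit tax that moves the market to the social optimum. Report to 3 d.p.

Social marginal cost = private MC + MEC = 40.904 + 0.753Q.
Set SMC = demand: 40.904 + 0.753Q = 55.105 - 2.443Q → Q* = 4.4434.
The Pigouvian tax equals MEC at Q*: 10.449 + 0.060×4.4434 = 10.7156.

tax = $10.716 per unit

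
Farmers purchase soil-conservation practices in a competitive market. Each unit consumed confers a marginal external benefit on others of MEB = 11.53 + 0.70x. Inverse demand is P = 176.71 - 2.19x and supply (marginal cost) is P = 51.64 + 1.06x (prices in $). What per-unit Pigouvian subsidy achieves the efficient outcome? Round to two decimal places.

subsidy = $49.03 per unit

Social marginal benefit = demand + MEB = 188.24 - 1.49x.
Set SMB = MC: 188.24 - 1.49x = 51.64 + 1.06x → x* = 53.5686.
The Pigouvian subsidy equals MEB at x*: 11.53 + 0.70×53.5686 = 49.0280.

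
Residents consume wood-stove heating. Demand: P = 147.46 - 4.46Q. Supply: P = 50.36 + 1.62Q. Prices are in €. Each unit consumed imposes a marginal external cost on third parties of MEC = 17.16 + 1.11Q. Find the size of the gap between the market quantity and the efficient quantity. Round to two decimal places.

4.85 units

Market equilibrium (private): 50.36 + 1.62Q = 147.46 - 4.46Q → Q_m = 15.9704.
Social marginal benefit = demand − MEC = 130.30 - 5.57Q.
Set SMB = MC: 130.30 - 5.57Q = 50.36 + 1.62Q → Q* = 11.1182.
Gap = |15.9704 − 11.1182| = 4.8522.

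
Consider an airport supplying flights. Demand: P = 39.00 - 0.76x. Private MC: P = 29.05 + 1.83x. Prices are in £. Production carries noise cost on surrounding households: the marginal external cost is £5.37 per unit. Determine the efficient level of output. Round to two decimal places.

Social marginal cost = private MC + MEC = 34.42 + 1.83x.
Set SMC = demand: 34.42 + 1.83x = 39.00 - 0.76x → x* = 1.7683.

x* = 1.77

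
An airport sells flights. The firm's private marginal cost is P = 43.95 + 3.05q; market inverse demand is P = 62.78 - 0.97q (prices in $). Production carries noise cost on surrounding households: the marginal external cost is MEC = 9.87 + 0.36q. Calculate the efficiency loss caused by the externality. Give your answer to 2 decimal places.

Market equilibrium (private): 43.95 + 3.05q = 62.78 - 0.97q → q_m = 4.6841.
Social marginal cost = private MC + MEC = 53.82 + 3.41q.
Set SMC = demand: 53.82 + 3.41q = 62.78 - 0.97q → q* = 2.0457.
Height of the DWL triangle at q_m is SMC(q_m) − demand(q_m) = MEC(q_m) = 11.5563.
DWL = ½ × 2.6384 × 11.5563 = 15.2451.

DWL = $15.25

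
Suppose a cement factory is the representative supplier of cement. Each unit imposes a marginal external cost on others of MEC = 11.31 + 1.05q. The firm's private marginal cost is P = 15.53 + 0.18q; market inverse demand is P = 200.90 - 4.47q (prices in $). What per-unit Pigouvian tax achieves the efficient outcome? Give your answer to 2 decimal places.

Social marginal cost = private MC + MEC = 26.84 + 1.23q.
Set SMC = demand: 26.84 + 1.23q = 200.90 - 4.47q → q* = 30.5368.
The Pigouvian tax equals MEC at q*: 11.31 + 1.05×30.5368 = 43.3736.

tax = $43.37 per unit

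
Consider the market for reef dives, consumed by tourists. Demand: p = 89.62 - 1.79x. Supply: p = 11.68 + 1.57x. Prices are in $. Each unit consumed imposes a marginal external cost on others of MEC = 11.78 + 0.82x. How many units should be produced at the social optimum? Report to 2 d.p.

Social marginal benefit = demand − MEC = 77.84 - 2.61x.
Set SMB = MC: 77.84 - 2.61x = 11.68 + 1.57x → x* = 15.8278.

x* = 15.83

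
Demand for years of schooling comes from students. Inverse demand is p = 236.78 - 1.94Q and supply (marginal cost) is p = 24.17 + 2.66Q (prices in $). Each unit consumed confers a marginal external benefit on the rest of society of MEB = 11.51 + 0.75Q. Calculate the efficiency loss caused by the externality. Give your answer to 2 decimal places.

DWL = $276.90

Market equilibrium (private): 24.17 + 2.66Q = 236.78 - 1.94Q → Q_m = 46.2196.
Social marginal benefit = demand + MEB = 248.29 - 1.19Q.
Set SMB = MC: 248.29 - 1.19Q = 24.17 + 2.66Q → Q* = 58.2130.
Between Q* and Q_m the wedge SMB − MC runs linearly from 0 to MEB(Q_m), so the loss is a triangle.
DWL = ½ × 11.9934 × 46.1747 = 276.8958.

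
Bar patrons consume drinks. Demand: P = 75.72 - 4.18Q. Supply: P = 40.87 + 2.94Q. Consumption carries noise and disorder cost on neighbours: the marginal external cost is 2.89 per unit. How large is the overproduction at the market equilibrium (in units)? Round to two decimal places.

0.41 units

Market equilibrium (private): 40.87 + 2.94Q = 75.72 - 4.18Q → Q_m = 4.8947.
Social marginal benefit = demand − MEC = 72.83 - 4.18Q.
Set SMB = MC: 72.83 - 4.18Q = 40.87 + 2.94Q → Q* = 4.4888.
Gap = |4.8947 − 4.4888| = 0.4059.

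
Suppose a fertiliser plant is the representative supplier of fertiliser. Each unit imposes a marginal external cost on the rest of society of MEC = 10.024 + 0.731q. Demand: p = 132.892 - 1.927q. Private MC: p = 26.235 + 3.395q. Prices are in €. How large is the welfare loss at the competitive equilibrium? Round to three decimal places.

Market equilibrium (private): 26.235 + 3.395q = 132.892 - 1.927q → q_m = 20.0408.
Social marginal cost = private MC + MEC = 36.259 + 4.126q.
Set SMC = demand: 36.259 + 4.126q = 132.892 - 1.927q → q* = 15.9645.
Between q* and q_m the wedge SMC − demand runs linearly from 0 to MEC(q_m), so the loss is a triangle.
DWL = ½ × 4.0763 × 24.6738 = 50.2889.

DWL = €50.289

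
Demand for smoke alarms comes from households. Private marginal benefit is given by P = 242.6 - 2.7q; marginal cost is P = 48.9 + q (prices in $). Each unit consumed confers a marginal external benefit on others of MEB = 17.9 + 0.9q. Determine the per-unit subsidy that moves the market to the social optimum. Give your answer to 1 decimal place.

Social marginal benefit = demand + MEB = 260.5 - 1.8q.
Set SMB = MC: 260.5 - 1.8q = 48.9 + q → q* = 75.5714.
The Pigouvian subsidy equals MEB at q*: 17.9 + 0.9×75.5714 = 85.9143.

subsidy = $85.9 per unit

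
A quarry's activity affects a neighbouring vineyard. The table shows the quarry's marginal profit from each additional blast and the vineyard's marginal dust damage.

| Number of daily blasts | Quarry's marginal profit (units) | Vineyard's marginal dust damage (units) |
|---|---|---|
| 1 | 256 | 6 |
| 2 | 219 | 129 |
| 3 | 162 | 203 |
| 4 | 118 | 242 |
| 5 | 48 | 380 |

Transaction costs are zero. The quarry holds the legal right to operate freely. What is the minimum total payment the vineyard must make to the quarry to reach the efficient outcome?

Left alone the quarry would choose level 5 (marginal profit stays positive).
Efficient level: k* = 2 (marginal profit ≥ marginal dust damage through 2).
The vineyard must at least cover the quarry's forgone profit from cutting 5→2: 162 + 118 + 48 = 328.

328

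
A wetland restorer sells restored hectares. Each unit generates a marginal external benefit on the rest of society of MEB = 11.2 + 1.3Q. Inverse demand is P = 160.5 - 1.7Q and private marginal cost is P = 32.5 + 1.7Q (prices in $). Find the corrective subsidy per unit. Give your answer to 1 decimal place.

subsidy = $97.4 per unit

Social marginal cost = private MC − MEB = 21.3 + 0.4Q.
Set SMC = demand: 21.3 + 0.4Q = 160.5 - 1.7Q → Q* = 66.2857.
The Pigouvian subsidy equals MEB at Q*: 11.2 + 1.3×66.2857 = 97.3714.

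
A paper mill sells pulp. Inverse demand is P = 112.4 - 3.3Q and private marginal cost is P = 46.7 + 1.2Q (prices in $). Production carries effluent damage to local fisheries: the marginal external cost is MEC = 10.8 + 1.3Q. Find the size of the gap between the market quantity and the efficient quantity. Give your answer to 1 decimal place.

5.1 units

Market equilibrium (private): 46.7 + 1.2Q = 112.4 - 3.3Q → Q_m = 14.6000.
Social marginal cost = private MC + MEC = 57.5 + 2.5Q.
Set SMC = demand: 57.5 + 2.5Q = 112.4 - 3.3Q → Q* = 9.4655.
Gap = |14.6000 − 9.4655| = 5.1345.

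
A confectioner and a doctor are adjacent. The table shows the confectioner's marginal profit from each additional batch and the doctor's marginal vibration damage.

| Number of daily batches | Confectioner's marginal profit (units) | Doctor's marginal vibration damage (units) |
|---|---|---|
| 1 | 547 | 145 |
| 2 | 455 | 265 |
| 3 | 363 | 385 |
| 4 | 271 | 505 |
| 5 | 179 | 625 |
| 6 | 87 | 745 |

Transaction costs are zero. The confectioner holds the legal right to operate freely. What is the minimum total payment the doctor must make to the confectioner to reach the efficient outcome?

900

Left alone the confectioner would choose level 6 (marginal profit stays positive).
Efficient level: k* = 2 (marginal profit ≥ marginal vibration damage through 2).
The doctor must at least cover the confectioner's forgone profit from cutting 6→2: 363 + 271 + 179 + 87 = 900.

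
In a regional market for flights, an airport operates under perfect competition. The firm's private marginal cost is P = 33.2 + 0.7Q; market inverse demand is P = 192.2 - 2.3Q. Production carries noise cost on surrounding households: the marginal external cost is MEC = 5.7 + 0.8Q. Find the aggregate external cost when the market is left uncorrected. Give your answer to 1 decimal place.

1425.7

Market equilibrium (private): 33.2 + 0.7Q = 192.2 - 2.3Q → Q_m = 53.0000.
Total external cost = ∫₀^{Q_m} (5.7 + 0.8Q) dQ = 5.7×53.0000 + ½×0.8×53.0000² = 1425.7000.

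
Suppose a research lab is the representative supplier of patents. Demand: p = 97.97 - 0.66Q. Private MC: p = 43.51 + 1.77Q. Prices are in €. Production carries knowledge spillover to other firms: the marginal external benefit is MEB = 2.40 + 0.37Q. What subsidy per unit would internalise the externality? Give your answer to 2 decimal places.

subsidy = €12.61 per unit

Social marginal cost = private MC − MEB = 41.11 + 1.40Q.
Set SMC = demand: 41.11 + 1.40Q = 97.97 - 0.66Q → Q* = 27.6019.
The Pigouvian subsidy equals MEB at Q*: 2.40 + 0.37×27.6019 = 12.6127.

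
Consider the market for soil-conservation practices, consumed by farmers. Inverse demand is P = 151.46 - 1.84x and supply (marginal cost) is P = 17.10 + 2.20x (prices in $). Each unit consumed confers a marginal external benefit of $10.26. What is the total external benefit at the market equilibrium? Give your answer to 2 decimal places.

$341.22

Market equilibrium (private): 17.10 + 2.20x = 151.46 - 1.84x → x_m = 33.2574.
Total external benefit = MEB × x_m = 10.26 × 33.2574 = 341.2209.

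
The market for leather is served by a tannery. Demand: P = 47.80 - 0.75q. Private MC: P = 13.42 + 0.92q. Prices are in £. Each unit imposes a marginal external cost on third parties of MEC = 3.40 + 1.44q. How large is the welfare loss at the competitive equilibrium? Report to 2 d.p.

Market equilibrium (private): 13.42 + 0.92q = 47.80 - 0.75q → q_m = 20.5868.
Social marginal cost = private MC + MEC = 16.82 + 2.36q.
Set SMC = demand: 16.82 + 2.36q = 47.80 - 0.75q → q* = 9.9614.
Height of the DWL triangle at q_m is SMC(q_m) − demand(q_m) = MEC(q_m) = 33.0450.
DWL = ½ × 10.6254 × 33.0450 = 175.5582.

DWL = £175.56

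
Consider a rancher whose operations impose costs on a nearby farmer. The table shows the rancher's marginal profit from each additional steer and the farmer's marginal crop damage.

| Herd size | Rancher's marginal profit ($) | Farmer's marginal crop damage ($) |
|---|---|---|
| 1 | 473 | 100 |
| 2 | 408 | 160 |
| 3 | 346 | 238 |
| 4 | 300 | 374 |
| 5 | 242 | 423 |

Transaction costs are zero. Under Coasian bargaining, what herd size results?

3

Bargaining reaches the level where marginal profit last exceeds marginal crop damage.
That holds through level 3 (346 ≥ 238) but not at 4 (300 < 374).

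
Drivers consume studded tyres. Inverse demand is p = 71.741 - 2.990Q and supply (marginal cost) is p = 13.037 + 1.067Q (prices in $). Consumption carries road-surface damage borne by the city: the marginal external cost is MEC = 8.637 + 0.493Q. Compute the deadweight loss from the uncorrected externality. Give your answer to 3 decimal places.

Market equilibrium (private): 13.037 + 1.067Q = 71.741 - 2.990Q → Q_m = 14.4698.
Social marginal benefit = demand − MEC = 63.104 - 3.483Q.
Set SMB = MC: 63.104 - 3.483Q = 13.037 + 1.067Q → Q* = 11.0037.
The welfare-loss triangle has base |Q_m − Q*| and height MEC(Q_m) (the vertical gap between SMB and MC is zero at Q* and MEC at Q_m).
DWL = ½ × 3.4661 × 15.7706 = 27.3312.

DWL = $27.331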